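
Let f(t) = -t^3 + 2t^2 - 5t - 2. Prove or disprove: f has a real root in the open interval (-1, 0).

f(-1) = 6 and f(0) = -2, which have opposite signs.
f is continuous everywhere (it is a polynomial), in particular on [-1, 0].
By the Intermediate Value Theorem, f takes the value 0 somewhere in the open interval.

Such a root exists.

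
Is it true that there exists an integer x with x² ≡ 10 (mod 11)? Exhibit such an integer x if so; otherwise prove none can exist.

Since (11 − x)² ≡ x² (mod 11), it suffices to square x = 0, 1, …, 5: the residues are 0, 1, 4, 9, 5, 3.
The set of squares mod 11 is therefore {0, 1, 3, 4, 5, 9}, which does not contain 10.
Hence no integer x has x² ≡ 10 (mod 11).

There is no such integer.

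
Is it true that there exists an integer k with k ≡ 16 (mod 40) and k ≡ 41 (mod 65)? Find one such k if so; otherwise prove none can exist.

k = 496

Here gcd(40, 65) = 5, and both 16 and 41 leave remainder 1 mod 5, so the system is consistent.
Put k = 16 + 40t, so we need 40t ≡ 25 (mod 65), equivalently (divide by 5) 8t ≡ 5 (mod 13).
Note 8·5 = 40 ≡ 1 (mod 13) (as 40 − 1 = 3·13), so 8⁻¹ ≡ 5.
Therefore t ≡ 5·5 = 25 ≡ 12 (mod 13).
Then k = 16 + 40·12 = 496.
Check: 496 mod 40 = 16, 496 mod 65 = 41. ✓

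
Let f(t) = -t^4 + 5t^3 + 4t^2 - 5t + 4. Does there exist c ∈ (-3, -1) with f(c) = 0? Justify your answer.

Yes, such a c exists.

f(-3) = -161 and f(-1) = 7, which have opposite signs.
As a polynomial, f is continuous on every closed interval.
The Intermediate Value Theorem then guarantees some c ∈ (-3, -1) with f(c) = 0.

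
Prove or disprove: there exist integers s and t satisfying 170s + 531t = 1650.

s = 447, t = -140

Since gcd(170, 531) = 1, every integer is an integer combination of 170 and 531.
Dividing repeatedly: 531 = 3·170 + 21, 170 = 8·21 + 2, 21 = 10·2 + 1, 2 = 2·1 + 0.
Back-substituting, 1 = 21 − 10·2 = 21 − 10·(170 − 8·21) = −10·170 + 81·21 = −10·170 + 81·(531 − 3·170) = 81·531 − 253·170; that is, 170·(-253) + 531·81 = 1.
Scaling by 1650 gives the particular solution (s, t) = (-417450, 133650).
The general solution is s = -417450 + 531k, t = 133650 − 170k; taking k = 787 gives the smaller pair s = 447, t = -140.
Indeed 170·447 + 531·(-140) = 75990 − 74340 = 1650.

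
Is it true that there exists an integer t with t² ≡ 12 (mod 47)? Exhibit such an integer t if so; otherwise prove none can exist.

t = 23

t = 23 works: 23² = 529, and 529 − 12 = 517 = 11·47.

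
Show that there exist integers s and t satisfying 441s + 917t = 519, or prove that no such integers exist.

No, no such integers exist.

Both 441 and 917 are divisible by gcd(441, 917) = 7, hence so is any combination 441s + 917t.
But 519 is not a multiple of 7 (it leaves remainder 1).
Therefore 441s + 917t = 519 has no solution in integers.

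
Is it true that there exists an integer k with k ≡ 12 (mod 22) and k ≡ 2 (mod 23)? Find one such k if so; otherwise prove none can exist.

gcd(22, 23) = 1, so the Chinese Remainder Theorem guarantees exactly one residue class mod 506 satisfying both.
Any solution of the first congruence is k = 12 + 22t; substituting into the second, 22t ≡ 2 − 12 ≡ 13 (mod 23).
To invert 22 modulo 23: 23 = 1·22 + 1, 22 = 22·1 + 0, and unwinding, 1 = 23 − 1·22. Thus 22⁻¹ ≡ -1 ≡ 22 (mod 23).
Multiplying by 22: t ≡ 22·13 = 286 ≡ 10 (mod 23).
With t = 10: k = 12 + 22·10 = 232.
Indeed 232 ≡ 12 (mod 22) and 232 ≡ 2 (mod 23).

k = 232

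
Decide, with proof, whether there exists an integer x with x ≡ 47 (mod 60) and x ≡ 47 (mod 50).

x = 47

gcd(60, 50) = 10. A simultaneous solution exists iff 47 ≡ 47 (mod 10); here 47 mod 10 = 7 = 47 mod 10, so it does.
In fact x = 47 itself already satisfies 47 mod 50 = 47.
Verify: 47 = 0·60 + 47 and 47 = 0·50 + 47. ✓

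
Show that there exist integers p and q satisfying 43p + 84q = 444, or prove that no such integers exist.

p = 24, q = -7

43 and 84 are coprime, so 43p + 84q ranges over all of ℤ.
Euclidean algorithm: 84 = 1·43 + 41, 43 = 1·41 + 2, 41 = 20·2 + 1, 2 = 2·1 + 0.
Working back up the chain: 1 = 41 − 20·2 = 41 − 20·(43 − 1·41) = −20·43 + 21·41 = −20·43 + 21·(84 − 1·43) = 21·84 − 41·43. So 43·(-41) + 84·21 = 1.
Scaling by 444 gives the particular solution (p, q) = (-18204, 9324).
Shifting by a multiple of (84, −43) keeps it a solution: p = -18204 + 217·84 = 24, q = 9324 − 217·43 = -7.
Check: 43·24 + 84·(-7) = 1032 − 588 = 444. ✓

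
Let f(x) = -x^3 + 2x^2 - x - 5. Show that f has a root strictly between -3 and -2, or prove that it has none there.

No such root exists.

f(-3) = 43 and f(-2) = 13, both positive, so a sign-change argument is unavailable; we show f keeps this sign on the whole interval.
Substitute x = -2 − u, where 0 < u < 1 on the interval. Expanding, f(-2 − u) = u^3 + 8u^2 + 21u + 13.
All 4 nonzero coefficients of this polynomial in u are positive; hence for u > 0 the value is a sum of positive terms (the constant 13 among them).
Therefore f(x) > 0 throughout (-3, -2), and f has no zero there.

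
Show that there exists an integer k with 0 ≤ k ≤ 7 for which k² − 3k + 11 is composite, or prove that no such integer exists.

At k = 2: 2² − 3·2 + 11 = 9 = 3·3, which is composite.

k = 2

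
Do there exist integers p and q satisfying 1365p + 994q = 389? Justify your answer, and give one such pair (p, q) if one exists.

gcd(1365, 994) = 7, so every integer of the form 1365p + 994q is a multiple of 7.
But 389 = 7·55 + 4, so 7 ∤ 389.
Hence no integers p, q satisfy the equation.

There are no such integers.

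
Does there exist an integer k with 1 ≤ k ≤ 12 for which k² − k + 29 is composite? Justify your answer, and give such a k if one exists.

k = 8

At k = 8: 8² − 8 + 29 = 85 = 5·17, which is composite.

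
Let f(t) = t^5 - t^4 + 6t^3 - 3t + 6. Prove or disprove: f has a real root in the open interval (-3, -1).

Yes, f has a root in the interval.

f(-3) = -471 and f(-1) = 1, which have opposite signs.
Since f is a polynomial it is continuous on [-3, -1].
By the Intermediate Value Theorem f must vanish at some point of (-3, -1).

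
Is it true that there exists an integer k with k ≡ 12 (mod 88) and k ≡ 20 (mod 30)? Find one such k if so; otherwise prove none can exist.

k = 980

Here gcd(88, 30) = 2, and both 12 and 20 leave remainder 0 mod 2, so the system is consistent.
Put k = 12 + 88t, so we need 88t ≡ 8 (mod 30), equivalently (divide by 2) 44t ≡ 4 (mod 15).
44 ≡ 14 (mod 15), so this reads 14t ≡ 4 (mod 15). To invert 14 modulo 15: 15 = 1·14 + 1, 14 = 14·1 + 0, and unwinding, 1 = 15 − 1·14. Thus 14⁻¹ ≡ -1 ≡ 14 (mod 15).
Therefore t ≡ 14·4 = 56 ≡ 11 (mod 15).
Then k = 12 + 88·11 = 980.
Check: 980 mod 88 = 12, 980 mod 30 = 20. ✓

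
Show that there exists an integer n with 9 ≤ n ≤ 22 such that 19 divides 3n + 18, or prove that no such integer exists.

Try n = 13: 3·13 + 18 = 57 = 3·19, which is divisible by 19.

n = 13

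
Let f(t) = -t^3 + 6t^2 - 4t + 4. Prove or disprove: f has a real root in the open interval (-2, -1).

No.

The endpoint values f(-2) = 44 and f(-1) = 15 are both positive. Claim: f(t) > 0 for every t in (-2, -1).
Substitute t = -1 − u, where 0 < u < 1 on the interval. Expanding, f(-1 − u) = u^3 + 9u^2 + 19u + 15.
The nonzero coefficients here are all positive, so for u > 0 every term is positive (or zero), and the constant term 15 is strictly positive.
Therefore f(t) > 0 throughout (-2, -1), and f has no zero there.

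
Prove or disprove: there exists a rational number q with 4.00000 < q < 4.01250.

Look for a denominator N such that an integer falls strictly between N·4.00000 and N·4.01250. N = 81 works: 81·4.00000 = 324.00000 < 325 < 325.01250 = 81·4.01250.
Hence 325/81 is a rational number with 4.00000 < 325/81 < 4.01250.

q = 325/81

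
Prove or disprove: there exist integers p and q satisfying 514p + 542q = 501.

Any value of 514p + 542q is a multiple of gcd(514, 542) = 2.
However 501 leaves remainder 1 on division by 2.
Hence no integers p, q satisfy the equation.

No such integers exist.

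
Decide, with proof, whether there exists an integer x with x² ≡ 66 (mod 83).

There is no such integer.

83 is prime, so by Euler's criterion 66 is a square mod 83 iff 66^((83−1)/2) = 66^41 ≡ 1 (mod 83).
Squaring successively (mod 83): 66^2 = 4356 ≡ 40; 66^4 ≡ 40² = 1600 ≡ 23; 66^8 ≡ 23² = 529 ≡ 31; 66^16 ≡ 31² = 961 ≡ 48; 66^32 ≡ 48² = 2304 ≡ 63.
Since 41 = 32 + 8 + 1, 66^41 ≡ 63 · 31 · 66; multiplying out mod 83: 63·31 = 1953 ≡ 44, then 44·66 = 2904 ≡ 82. Thus 66^41 ≡ 82 ≡ −1 (mod 83).
The value −1 means 66 is a non-residue modulo 83, so x² ≡ 66 (mod 83) is impossible.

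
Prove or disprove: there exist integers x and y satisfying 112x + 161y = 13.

There are no such integers.

Both 112 and 161 are divisible by gcd(112, 161) = 7, hence so is any combination 112x + 161y.
But 13 = 7·1 + 6, so 7 ∤ 13.
So the equation is unsolvable over ℤ.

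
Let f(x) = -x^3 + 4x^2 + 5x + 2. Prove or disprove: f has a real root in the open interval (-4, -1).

f(-4) = 110 and f(-1) = 2, both positive, so a sign-change argument is unavailable; we show f keeps this sign on the whole interval.
Shift to the endpoint -1: with x = -1 − u (0 < u < 3), one computes f(-1 − u) = u^3 + 7u^2 + 6u + 2.
The nonzero coefficients here are all positive, so for u > 0 every term is positive (or zero), and the constant term 2 is strictly positive.
Therefore f(x) > 0 throughout (-4, -1), and f has no zero there.

No such root exists.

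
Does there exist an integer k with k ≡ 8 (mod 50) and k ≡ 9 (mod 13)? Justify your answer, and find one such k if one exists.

k = 308

gcd(50, 13) = 1, so the Chinese Remainder Theorem guarantees exactly one residue class mod 650 satisfying both.
Any solution of the first congruence is k = 8 + 50t; substituting into the second, 50t ≡ 9 − 8 ≡ 1 (mod 13).
50 ≡ 11 (mod 13), so this reads 11t ≡ 1 (mod 13). Invert 11 mod 13 by the Euclidean algorithm: 13 = 1·11 + 2, 11 = 5·2 + 1, 2 = 2·1 + 0; back-substituting, 1 = 11 − 5·2 = 11 − 5·(13 − 1·11) = −5·13 + 6·11. Hence 11·6 ≡ 1, so 11⁻¹ ≡ 6 (mod 13).
Therefore t ≡ 6·1 = 6 (mod 13).
Taking t = 6 gives k = 8 + 50·6 = 308.
Verify: 308 = 6·50 + 8 and 308 = 23·13 + 9. ✓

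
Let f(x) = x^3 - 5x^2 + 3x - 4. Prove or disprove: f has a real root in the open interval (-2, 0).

No.

f(-2) = -38 and f(0) = -4, both negative, so a sign-change argument is unavailable; we show f keeps this sign on the whole interval.
Shift to the endpoint 0: with x = −u (0 < u < 2), one computes f(−u) = -u^3 - 5u^2 - 3u - 4.
All 4 nonzero coefficients of this polynomial in u are negative; hence for u > 0 the value is a sum of negative terms (the constant -4 among them).
So f is strictly negative on (-2, 0); no root exists in the interval.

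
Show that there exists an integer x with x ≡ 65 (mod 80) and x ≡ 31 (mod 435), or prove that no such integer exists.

No such integer exists.

Both moduli are multiples of 5 = gcd(80, 435), so any solution would satisfy x ≡ 65 and x ≡ 31 modulo 5 simultaneously.
However 65 ≡ 0 and 31 ≡ 1 (mod 5), and 0 ≠ 1.
Hence the system has no solution.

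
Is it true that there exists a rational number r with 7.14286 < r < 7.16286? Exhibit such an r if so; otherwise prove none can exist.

Look for a denominator N such that an integer falls strictly between N·7.14286 and N·7.16286. N = 13 works: 13·7.14286 = 92.85718 < 93 < 93.11718 = 13·7.16286.
Hence 93/13 is a rational number with 7.14286 < 93/13 < 7.16286.

r = 93/13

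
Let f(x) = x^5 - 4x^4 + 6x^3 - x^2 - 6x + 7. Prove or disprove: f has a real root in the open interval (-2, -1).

f(-2) = -129 and f(-1) = 1, which have opposite signs.
f is continuous everywhere (it is a polynomial), in particular on [-2, -1].
By the Intermediate Value Theorem, f takes the value 0 somewhere in the open interval.

Yes, f has a root in the interval.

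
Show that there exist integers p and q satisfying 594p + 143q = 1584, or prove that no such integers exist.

Since gcd(594, 143) = 11 and 1584 = 11·144, Bézout's identity guarantees a solution.
Dividing through by 11 reduces the equation to 54p + 13q = 144.
Euclidean algorithm: 54 = 4·13 + 2, 13 = 6·2 + 1, 2 = 2·1 + 0.
Back-substituting, 1 = 13 − 6·2 = 13 − 6·(54 − 4·13) = −6·54 + 25·13; that is, 54·(-6) + 13·25 = 1.
Times 144: 54·(-864) + 13·3600 = 144, so (-864, 3600) solves it.
Adding 67·13 to p and subtracting 67·54 from q gives the tidier solution (7, -18).
Check: 594·7 + 143·(-18) = 4158 − 2574 = 1584. ✓

p = 7, q = -18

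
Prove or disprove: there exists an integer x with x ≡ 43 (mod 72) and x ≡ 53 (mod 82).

x = 2923

Here gcd(72, 82) = 2, and both 43 and 53 leave remainder 1 mod 2, so the system is consistent.
Put x = 43 + 72t, so we need 72t ≡ 10 (mod 82), equivalently (divide by 2) 36t ≡ 5 (mod 41).
Invert 36 mod 41 by the Euclidean algorithm: 41 = 1·36 + 5, 36 = 7·5 + 1, 5 = 5·1 + 0; back-substituting, 1 = 36 − 7·5 = 36 − 7·(41 − 1·36) = −7·41 + 8·36. Hence 36·8 ≡ 1, so 36⁻¹ ≡ 8 (mod 41).
Therefore t ≡ 8·5 = 40 (mod 41).
Then x = 43 + 72·40 = 2923.
Indeed 2923 ≡ 43 (mod 72) and 2923 ≡ 53 (mod 82).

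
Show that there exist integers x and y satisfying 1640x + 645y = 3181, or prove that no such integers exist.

No such integers exist.

gcd(1640, 645) = 5, so every integer of the form 1640x + 645y is a multiple of 5.
But 3181 = 5·636 + 1, so 5 ∤ 3181.
Therefore 1640x + 645y = 3181 has no solution in integers.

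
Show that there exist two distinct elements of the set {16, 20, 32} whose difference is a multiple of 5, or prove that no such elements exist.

Two integers differ by a multiple of 5 exactly when they have the same residue mod 5. The residues are 16↦1, 20↦0, 32↦2.
No residue repeats among the 3 elements, so no pair has difference ≡ 0 (mod 5).

No, no such pair exists.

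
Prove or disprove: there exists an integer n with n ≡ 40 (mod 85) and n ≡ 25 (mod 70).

Here gcd(85, 70) = 5, and both 40 and 25 leave remainder 0 mod 5, so the system is consistent.
Write n = 40 + 85t. Then 85t ≡ 25 − 40 ≡ 55 (mod 70); dividing through by 5 gives 17t ≡ 11 (mod 14).
17 ≡ 3 (mod 14), so this reads 3t ≡ 11 (mod 14). Since 3·5 = 15 = 1·14 + 1, the inverse of 3 mod 14 is 5.
Multiplying by 5: t ≡ 5·11 = 55 ≡ 13 (mod 14).
Then n = 40 + 85·13 = 1145.
Verify: 1145 = 13·85 + 40 and 1145 = 16·70 + 25. ✓

n = 1145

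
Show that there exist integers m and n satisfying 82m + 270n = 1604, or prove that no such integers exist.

gcd(82, 270) = 2, and 2 divides 1604, so integer solutions exist.
Dividing through by 2 reduces the equation to 41m + 135n = 802.
Run the Euclidean algorithm on 135 and 41: 135 = 3·41 + 12, 41 = 3·12 + 5, 12 = 2·5 + 2, 5 = 2·2 + 1, 2 = 2·1 + 0.
Working back up the chain: 1 = 5 − 2·2 = 5 − 2·(12 − 2·5) = −2·12 + 5·5 = −2·12 + 5·(41 − 3·12) = 5·41 − 17·12 = 5·41 − 17·(135 − 3·41) = −17·135 + 56·41. So 41·56 + 135·(-17) = 1.
Scaling by 802 gives the particular solution (m, n) = (44912, -13634).
Shifting by a multiple of (135, −41) keeps it a solution: m = 44912 − 332·135 = 92, n = -13634 + 332·41 = -22.
Indeed 82·92 + 270·(-22) = 7544 − 5940 = 1604.

m = 92, n = -22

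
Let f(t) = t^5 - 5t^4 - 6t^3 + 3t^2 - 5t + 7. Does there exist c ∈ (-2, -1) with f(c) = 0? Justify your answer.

f(-2) = -35 and f(-1) = 15, which have opposite signs.
Since f is a polynomial it is continuous on [-2, -1].
The Intermediate Value Theorem then guarantees some c ∈ (-2, -1) with f(c) = 0.

Yes, such a c exists.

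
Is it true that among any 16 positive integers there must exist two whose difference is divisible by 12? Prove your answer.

Partition the integers by their residue mod 12; there are 12 classes.
Since 16 > 12, two of the 16 integers must share a residue class by the pigeonhole principle; call them a and b.
Their difference a − b is then a multiple of 12.

Yes.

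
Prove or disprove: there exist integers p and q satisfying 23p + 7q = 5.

23 and 7 are coprime, so 23p + 7q ranges over all of ℤ.
Dividing repeatedly: 23 = 3·7 + 2, 7 = 3·2 + 1, 2 = 2·1 + 0.
Unwinding: 1 = 7 − 3·2 = 7 − 3·(23 − 3·7) = −3·23 + 10·7, i.e. 23·(-3) + 7·10 = 1.
Multiplying through by 5: p = (-3)·5 = -15, q = 10·5 = 50 is a solution.
Adding 3·7 to p and subtracting 3·23 from q gives the tidier solution (6, -19).
Check: 23·6 + 7·(-19) = 138 − 133 = 5. ✓

p = 6, q = -19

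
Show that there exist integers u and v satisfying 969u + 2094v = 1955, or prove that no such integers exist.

No, no such integers exist.

gcd(969, 2094) = 3, so every integer of the form 969u + 2094v is a multiple of 3.
However 1955 leaves remainder 2 on division by 3.
So the equation is unsolvable over ℤ.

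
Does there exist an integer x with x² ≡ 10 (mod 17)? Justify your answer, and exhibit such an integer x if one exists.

Since (17 − x)² ≡ x² (mod 17), it suffices to square x = 0, 1, …, 8: the residues are 0, 1, 4, 9, 16, 8, 2, 15, 13.
So the quadratic residues mod 17 are {0, 1, 2, 4, 8, 9, 13, 15, 16}, and 10 is not among them.
Hence no integer x has x² ≡ 10 (mod 17).

No such integer exists.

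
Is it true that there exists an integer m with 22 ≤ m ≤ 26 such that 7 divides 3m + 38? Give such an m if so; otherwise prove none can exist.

No such integer m in that range exists.

At m = 22, 3·22 + 38 = 104 ≡ 6 (mod 7), and each step in m adds 3, giving residues 6, 2, 5, 1, 4 for m = 22, 23, …, 26.
The residue 0 does not occur, so no m in [22, 26] makes 3m + 38 a multiple of 7.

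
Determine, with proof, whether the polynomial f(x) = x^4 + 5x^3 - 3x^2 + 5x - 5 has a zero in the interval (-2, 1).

Such a root exists.

f(-2) = -51 and f(1) = 3, which have opposite signs.
Since f is a polynomial it is continuous on [-2, 1].
By the Intermediate Value Theorem, f takes the value 0 somewhere in the open interval.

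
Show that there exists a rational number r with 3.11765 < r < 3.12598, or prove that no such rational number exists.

Scale by 8: the interval becomes (24.94120, 25.00784), which contains the integer 25.
So r = 25/8 works: it is a ratio of integers, and dividing 8·3.11765 < 25 < 8·3.12598 through by 8 gives 3.11765 < 25/8 < 3.12598.

r = 25/8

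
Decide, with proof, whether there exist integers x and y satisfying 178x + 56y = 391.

Any value of 178x + 56y is a multiple of gcd(178, 56) = 2.
But 391 is not a multiple of 2 (it leaves remainder 1).
Hence no integers x, y satisfy the equation.

There are no such integers.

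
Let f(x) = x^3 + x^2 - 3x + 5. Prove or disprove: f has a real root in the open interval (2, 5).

f has no root in that interval.

f(2) = 11 and f(5) = 140, both positive, so a sign-change argument is unavailable; we show f keeps this sign on the whole interval.
Shift to the endpoint 2: with x = 2 + u (0 < u < 3), one computes f(2 + u) = u^3 + 7u^2 + 13u + 11.
All 4 nonzero coefficients of this polynomial in u are positive; hence for u > 0 the value is a sum of positive terms (the constant 11 among them).
Therefore f(x) > 0 throughout (2, 5), and f has no zero there.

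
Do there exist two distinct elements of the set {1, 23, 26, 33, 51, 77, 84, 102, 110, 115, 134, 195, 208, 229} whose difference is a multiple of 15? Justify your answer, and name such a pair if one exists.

No such pair exists.

Residues mod 15: 1↦1, 23↦8, 26↦11, 33↦3, 51↦6, 77↦2, 84↦9, 102↦12, 110↦5, 115↦10, 134↦14, 195↦0, 208↦13, 229↦4.
All 14 residues are distinct, so no two elements differ by a multiple of 15.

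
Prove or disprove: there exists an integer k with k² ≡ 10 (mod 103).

103 is prime, so by Euler's criterion 10 is a square mod 103 iff 10^((103−1)/2) = 10^51 ≡ 1 (mod 103).
Repeated squaring mod 103: 10^2 = 100 ≡ 100; 10^4 ≡ 100² = 10000 ≡ 9; 10^8 ≡ 9² = 81 ≡ 81; 10^16 ≡ 81² = 6561 ≡ 72; 10^32 ≡ 72² = 5184 ≡ 34.
Since 51 = 32 + 16 + 2 + 1, 10^51 ≡ 34 · 72 · 100 · 10; multiplying out mod 103: 34·72 = 2448 ≡ 79, then 79·100 = 7900 ≡ 72, then 72·10 = 720 ≡ 102. Thus 10^51 ≡ 102 ≡ −1 (mod 103).
By Euler's criterion 10 is a quadratic non-residue mod 103: no k satisfies k² ≡ 10 (mod 103).

There is no such integer.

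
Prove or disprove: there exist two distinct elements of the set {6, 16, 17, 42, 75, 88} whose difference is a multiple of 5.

Both 6 and 16 leave remainder 1 on division by 5; their difference 10 = 2·5 is a multiple of 5.

Yes: 6 and 16.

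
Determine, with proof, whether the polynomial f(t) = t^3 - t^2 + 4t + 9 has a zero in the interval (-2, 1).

Yes, f has a root in the interval.

f(-2) = -11 and f(1) = 13, which have opposite signs.
f is continuous everywhere (it is a polynomial), in particular on [-2, 1].
By the Intermediate Value Theorem f must vanish at some point of (-2, 1).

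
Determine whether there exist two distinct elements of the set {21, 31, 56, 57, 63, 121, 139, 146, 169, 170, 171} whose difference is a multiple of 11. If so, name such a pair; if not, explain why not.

Residues mod 11: 21↦10, 31↦9, 56↦1, 57↦2, 63↦8, 121↦0, 139↦7, 146↦3, 169↦4, 170↦5, 171↦6.
No residue repeats among the 11 elements, so no pair has difference ≡ 0 (mod 11).

There is no such pair.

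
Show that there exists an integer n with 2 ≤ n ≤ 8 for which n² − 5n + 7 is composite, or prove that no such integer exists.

At n = 7: 7² − 5·7 + 7 = 21 = 3·7, which is composite.

n = 7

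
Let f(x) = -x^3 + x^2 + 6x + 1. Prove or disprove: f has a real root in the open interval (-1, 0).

Yes, f has a root in the interval.

f(-1) = -3 and f(0) = 1, which have opposite signs.
Since f is a polynomial it is continuous on [-1, 0].
By the Intermediate Value Theorem, f takes the value 0 somewhere in the open interval.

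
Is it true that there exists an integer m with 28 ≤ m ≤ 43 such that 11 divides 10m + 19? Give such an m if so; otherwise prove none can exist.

m = 30

Try m = 30: 10·30 + 19 = 319 = 29·11, which is divisible by 11.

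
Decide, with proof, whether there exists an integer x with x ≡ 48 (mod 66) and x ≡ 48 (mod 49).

gcd(66, 49) = 1, so the Chinese Remainder Theorem guarantees exactly one residue class mod 3234 satisfying both.
Write x = 48 + 66t and require 48 + 66t ≡ 48 (mod 49), i.e. 66t ≡ 0 (mod 49).
66 ≡ 17 (mod 49), so this reads 17t ≡ 0 (mod 49). t = 0 satisfies this.
Taking t = 0 gives x = 48 + 66·0 = 48.
Verify: 48 = 0·66 + 48 and 48 = 0·49 + 48. ✓

x = 48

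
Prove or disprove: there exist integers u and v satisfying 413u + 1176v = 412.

No, no such integers exist.

Both 413 and 1176 are divisible by gcd(413, 1176) = 7, hence so is any combination 413u + 1176v.
But 412 = 7·58 + 6, so 7 ∤ 412.
Hence no integers u, v satisfy the equation.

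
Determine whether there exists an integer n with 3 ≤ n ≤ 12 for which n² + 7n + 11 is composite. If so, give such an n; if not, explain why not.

n = 11

At n = 11: 11² + 7·11 + 11 = 209 = 11·19, which is composite.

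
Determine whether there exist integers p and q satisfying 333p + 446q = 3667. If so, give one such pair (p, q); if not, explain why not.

p = 157, q = -109

333 and 446 are coprime, so 333p + 446q ranges over all of ℤ.
Run the Euclidean algorithm on 446 and 333: 446 = 1·333 + 113, 333 = 2·113 + 107, 113 = 1·107 + 6, 107 = 17·6 + 5, 6 = 1·5 + 1, 5 = 5·1 + 0.
Unwinding: 1 = 6 − 1·5 = 6 − (107 − 17·6) = −107 + 18·6 = −107 + 18·(113 − 1·107) = 18·113 − 19·107 = 18·113 − 19·(333 − 2·113) = −19·333 + 56·113 = −19·333 + 56·(446 − 1·333) = 56·446 − 75·333, i.e. 333·(-75) + 446·56 = 1.
Multiplying through by 3667: p = (-75)·3667 = -275025, q = 56·3667 = 205352 is a solution.
Adding 617·446 to p and subtracting 617·333 from q gives the tidier solution (157, -109).
Check: 333·157 + 446·(-109) = 52281 − 48614 = 3667. ✓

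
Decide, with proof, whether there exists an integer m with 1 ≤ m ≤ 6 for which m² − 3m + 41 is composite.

At m = 5: 5² − 3·5 + 41 = 51 = 3·17, which is composite.

m = 5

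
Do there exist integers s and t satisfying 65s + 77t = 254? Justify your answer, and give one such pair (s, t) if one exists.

Since gcd(65, 77) = 1, every integer is an integer combination of 65 and 77.
Euclidean algorithm: 77 = 1·65 + 12, 65 = 5·12 + 5, 12 = 2·5 + 2, 5 = 2·2 + 1, 2 = 2·1 + 0.
Unwinding: 1 = 5 − 2·2 = 5 − 2·(12 − 2·5) = −2·12 + 5·5 = −2·12 + 5·(65 − 5·12) = 5·65 − 27·12 = 5·65 − 27·(77 − 1·65) = −27·77 + 32·65, i.e. 65·32 + 77·(-27) = 1.
Multiplying through by 254: s = 32·254 = 8128, t = (-27)·254 = -6858 is a solution.
The general solution is s = 8128 + 77k, t = -6858 − 65k; taking k = -105 gives the smaller pair s = 43, t = -33.
Indeed 65·43 + 77·(-33) = 2795 − 2541 = 254.

s = 43, t = -33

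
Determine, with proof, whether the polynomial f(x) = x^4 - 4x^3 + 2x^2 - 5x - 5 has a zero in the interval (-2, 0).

Yes, f has a root in the interval.

f(-2) = 61 and f(0) = -5, which have opposite signs.
f is continuous everywhere (it is a polynomial), in particular on [-2, 0].
By the Intermediate Value Theorem f must vanish at some point of (-2, 0).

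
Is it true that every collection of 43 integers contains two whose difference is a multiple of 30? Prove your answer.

Yes.

Partition the integers by their residue mod 30; there are 30 classes.
Since 43 > 30, two of the 43 integers must share a residue class by the pigeonhole principle; call them a and b.
Then a ≡ b (mod 30), i.e. 30 ∣ (a − b).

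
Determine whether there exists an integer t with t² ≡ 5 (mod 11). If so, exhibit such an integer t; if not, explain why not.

Take t = 7. Then 7² = 49 = 4·11 + 5, so 7² ≡ 5 (mod 11).

t = 7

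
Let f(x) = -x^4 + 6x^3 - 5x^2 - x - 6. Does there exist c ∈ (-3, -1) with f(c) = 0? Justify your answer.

The endpoint values f(-3) = -291 and f(-1) = -17 are both negative. Claim: f(x) < 0 for every x in (-3, -1).
Shift to the endpoint -1: with x = -1 − u (0 < u < 2), one computes f(-1 − u) = -u^4 - 10u^3 - 29u^2 - 31u - 17.
All 5 nonzero coefficients of this polynomial in u are negative; hence for u > 0 the value is a sum of negative terms (the constant -17 among them).
So f is strictly negative on (-3, -1); no root exists in the interval.

No.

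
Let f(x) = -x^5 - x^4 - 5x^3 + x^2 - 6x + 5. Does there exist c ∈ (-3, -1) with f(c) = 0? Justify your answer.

f(-3) = 329 and f(-1) = 17, both positive, so a sign-change argument is unavailable; we show f keeps this sign on the whole interval.
Substitute x = -1 − u, where 0 < u < 2 on the interval. Expanding, f(-1 − u) = u^5 + 4u^4 + 11u^3 + 20u^2 + 24u + 17.
All 6 nonzero coefficients of this polynomial in u are positive; hence for u > 0 the value is a sum of positive terms (the constant 17 among them).
Therefore f(x) > 0 throughout (-3, -1), and f has no zero there.

No such root exists.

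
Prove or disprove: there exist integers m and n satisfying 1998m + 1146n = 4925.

No such integers exist.

gcd(1998, 1146) = 6, so every integer of the form 1998m + 1146n is a multiple of 6.
However 4925 leaves remainder 5 on division by 6.
So the equation is unsolvable over ℤ.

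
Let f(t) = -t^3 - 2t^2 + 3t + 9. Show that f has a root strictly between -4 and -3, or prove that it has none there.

The endpoint values f(-4) = 29 and f(-3) = 9 are both positive. Claim: f(t) > 0 for every t in (-4, -3).
Substitute t = -3 − u, where 0 < u < 1 on the interval. Expanding, f(-3 − u) = u^3 + 7u^2 + 12u + 9.
The nonzero coefficients here are all positive, so for u > 0 every term is positive (or zero), and the constant term 9 is strictly positive.
Therefore f(t) > 0 throughout (-4, -3), and f has no zero there.

No such root exists.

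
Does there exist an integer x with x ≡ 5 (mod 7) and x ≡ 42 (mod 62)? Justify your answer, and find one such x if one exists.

gcd(7, 62) = 1, so the Chinese Remainder Theorem guarantees exactly one residue class mod 434 satisfying both.
Any solution of the first congruence is x = 5 + 7t; substituting into the second, 7t ≡ 42 − 5 ≡ 37 (mod 62).
To invert 7 modulo 62: 62 = 8·7 + 6, 7 = 1·6 + 1, 6 = 6·1 + 0, and unwinding, 1 = 7 − 1·6 = 7 − (62 − 8·7) = −62 + 9·7. Thus 7⁻¹ ≡ 9 (mod 62).
Multiplying by 9: t ≡ 9·37 = 333 ≡ 23 (mod 62).
Taking t = 23 gives x = 5 + 7·23 = 166.
Verify: 166 = 23·7 + 5 and 166 = 2·62 + 42. ✓

x = 166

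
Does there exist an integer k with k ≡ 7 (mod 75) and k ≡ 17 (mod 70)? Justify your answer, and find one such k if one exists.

k = 157

gcd(75, 70) = 5. A simultaneous solution exists iff 7 ≡ 17 (mod 5); here 7 mod 5 = 2 = 17 mod 5, so it does.
Step through k = 7, 7 + 75, 7 + 2·75, …: the values 7, 82, 157 reduce mod 70 to 7, 12, 17. The value 157 hits 17.
Indeed 157 ≡ 7 (mod 75) and 157 ≡ 17 (mod 70).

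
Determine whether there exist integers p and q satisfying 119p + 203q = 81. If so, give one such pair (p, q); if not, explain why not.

There are no such integers.

Any value of 119p + 203q is a multiple of gcd(119, 203) = 7.
However 81 leaves remainder 4 on division by 7.
Hence no integers p, q satisfy the equation.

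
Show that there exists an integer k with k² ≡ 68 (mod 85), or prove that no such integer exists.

No, no such integer exists.

Since 5 ∣ 85, a solution of k² ≡ 68 (mod 85) would also satisfy k² ≡ 68 ≡ 3 (mod 5).
Squares mod 5 repeat after k = 2 (as (−k)² = k²); for k = 0..2 they are 0, 1, 4.
The set of squares mod 5 is therefore {0, 1, 4}, which does not contain 3.
Therefore k² ≡ 68 (mod 85) has no solution.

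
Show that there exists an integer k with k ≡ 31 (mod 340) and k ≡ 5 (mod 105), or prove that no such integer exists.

No such integer exists.

Both moduli are multiples of 5 = gcd(340, 105), so any solution would satisfy k ≡ 31 and k ≡ 5 modulo 5 simultaneously.
These are incompatible: 31 − 5 = 26 is not divisible by 5.
Therefore no such k exists.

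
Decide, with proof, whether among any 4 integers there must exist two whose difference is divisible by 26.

No; for instance {93, 94, 95, 96} is a counterexample.

Consider the 4 integers 93, 94, 95, 96. They lie in distinct residue classes modulo 26, since 4 ≤ 26.
Any two of them differ by at most 3 < 26 and by at least 1, so no difference is a multiple of 26.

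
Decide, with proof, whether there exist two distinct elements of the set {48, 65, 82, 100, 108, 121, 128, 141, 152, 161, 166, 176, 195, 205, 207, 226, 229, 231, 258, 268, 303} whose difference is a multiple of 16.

The pair (48, 128) works.

Both 48 and 128 leave remainder 0 on division by 16; their difference 80 = 5·16 is a multiple of 16.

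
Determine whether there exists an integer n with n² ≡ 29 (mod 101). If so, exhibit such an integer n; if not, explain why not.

Apply Euler's criterion with the prime 101: 29 is a quadratic residue iff 29^50 ≡ 1 (mod 101), and a non-residue iff it is ≡ −1.
Squaring successively (mod 101): 29^2 = 841 ≡ 33; 29^4 ≡ 33² = 1089 ≡ 79; 29^8 ≡ 79² = 6241 ≡ 80; 29^16 ≡ 80² = 6400 ≡ 37; 29^32 ≡ 37² = 1369 ≡ 56.
Since 50 = 32 + 16 + 2, 29^50 ≡ 56 · 37 · 33; multiplying out mod 101: 56·37 = 2072 ≡ 52, then 52·33 = 1716 ≡ 100. Thus 29^50 ≡ 100 ≡ −1 (mod 101).
The value −1 means 29 is a non-residue modulo 101, so n² ≡ 29 (mod 101) is impossible.

No such integer exists.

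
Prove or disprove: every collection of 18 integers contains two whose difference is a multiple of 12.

True.

Each integer lies in one of the 12 residue classes modulo 12.
Placing 18 integers into 12 classes, some class receives at least two — say a and b.
Then a ≡ b (mod 12), i.e. 12 ∣ (a − b).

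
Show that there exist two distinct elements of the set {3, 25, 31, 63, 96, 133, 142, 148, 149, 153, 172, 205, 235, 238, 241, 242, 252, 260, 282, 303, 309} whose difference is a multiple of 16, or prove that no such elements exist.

Both 25 and 153 leave remainder 9 on division by 16; their difference 128 = 8·16 is a multiple of 16.

The pair (25, 153) works.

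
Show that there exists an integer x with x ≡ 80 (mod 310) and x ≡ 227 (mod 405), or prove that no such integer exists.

Both moduli are multiples of 5 = gcd(310, 405), so any solution would satisfy x ≡ 80 and x ≡ 227 modulo 5 simultaneously.
These are incompatible: 80 − 227 = -147 is not divisible by 5.
Hence the system has no solution.

There is no such integer.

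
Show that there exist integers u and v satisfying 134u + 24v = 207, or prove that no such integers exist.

No such integers exist.

gcd(134, 24) = 2, so every integer of the form 134u + 24v is a multiple of 2.
But 207 = 2·103 + 1, so 2 ∤ 207.
Hence no integers u, v satisfy the equation.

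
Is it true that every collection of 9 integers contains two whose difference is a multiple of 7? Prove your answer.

Yes, this is always true.

Each integer lies in one of the 7 residue classes modulo 7.
Placing 9 integers into 7 classes, some class receives at least two — say a and b.
Equal remainders mean a − b ≡ 0 (mod 7), so 7 divides their difference.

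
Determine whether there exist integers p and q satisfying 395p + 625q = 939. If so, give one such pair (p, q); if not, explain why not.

Both 395 and 625 are divisible by gcd(395, 625) = 5, hence so is any combination 395p + 625q.
However 939 leaves remainder 4 on division by 5.
Hence no integers p, q satisfy the equation.

There are no such integers.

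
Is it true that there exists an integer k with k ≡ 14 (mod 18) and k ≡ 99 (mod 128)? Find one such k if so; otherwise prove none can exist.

gcd(18, 128) = 2. If k ≡ 14 (mod 18) and k ≡ 99 (mod 128), then k ≡ 14 (mod 2) and k ≡ 99 (mod 2).
But 14 mod 2 = 0 while 99 mod 2 = 1, a contradiction.
Therefore no such k exists.

There is no such integer.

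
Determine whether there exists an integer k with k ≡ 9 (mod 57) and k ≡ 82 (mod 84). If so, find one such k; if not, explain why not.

There is no such integer.

Both moduli are multiples of 3 = gcd(57, 84), so any solution would satisfy k ≡ 9 and k ≡ 82 modulo 3 simultaneously.
But 9 mod 3 = 0 while 82 mod 3 = 1, a contradiction.
Hence the system has no solution.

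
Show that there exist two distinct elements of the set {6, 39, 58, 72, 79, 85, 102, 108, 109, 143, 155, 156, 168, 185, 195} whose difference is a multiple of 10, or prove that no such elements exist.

6 mod 10 = 6 and 156 mod 10 = 6, so 156 − 6 = 150 = 15·10.

Yes: 6 and 156.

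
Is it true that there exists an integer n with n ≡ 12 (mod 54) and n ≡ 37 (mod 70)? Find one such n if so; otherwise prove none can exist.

Both moduli are multiples of 2 = gcd(54, 70), so any solution would satisfy n ≡ 12 and n ≡ 37 modulo 2 simultaneously.
But 12 mod 2 = 0 while 37 mod 2 = 1, a contradiction.
So no integer satisfies both congruences.

No such integer exists.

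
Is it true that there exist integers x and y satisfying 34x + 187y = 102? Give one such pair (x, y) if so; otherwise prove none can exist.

gcd(34, 187) = 17, and 17 divides 102, so integer solutions exist.
Dividing through by 17 reduces the equation to 2x + 11y = 6.
Euclidean algorithm: 11 = 5·2 + 1, 2 = 2·1 + 0.
Back-substituting, 1 = 11 − 5·2; that is, 2·(-5) + 11·1 = 1.
Times 6: 2·(-30) + 11·6 = 6, so (-30, 6) solves it.
Shifting by a multiple of (11, −2) keeps it a solution: x = -30 + 3·11 = 3, y = 6 − 3·2 = 0.
Indeed 34·3 + 187·0 = 102 + 0 = 102.

x = 3, y = 0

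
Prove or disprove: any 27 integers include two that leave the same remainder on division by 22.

True.

There are exactly 22 possible remainders on division by 22.
Since 27 > 22, two of the 27 integers must share a residue class by the pigeonhole principle; call them a and b.
So a and b have equal remainders mod 22, which is exactly what was to be shown.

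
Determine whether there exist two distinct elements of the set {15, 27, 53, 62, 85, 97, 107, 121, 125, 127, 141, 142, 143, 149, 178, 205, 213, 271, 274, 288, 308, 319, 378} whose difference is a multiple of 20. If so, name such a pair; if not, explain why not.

Both 27 and 107 leave remainder 7 on division by 20; their difference 80 = 4·20 is a multiple of 20.

Yes: 27 and 107.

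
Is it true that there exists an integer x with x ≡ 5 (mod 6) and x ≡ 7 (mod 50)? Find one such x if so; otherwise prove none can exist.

Here gcd(6, 50) = 2, and both 5 and 7 leave remainder 1 mod 2, so the system is consistent.
Put x = 5 + 6t, so we need 6t ≡ 2 (mod 50), equivalently (divide by 2) 3t ≡ 1 (mod 25).
Invert 3 mod 25 by the Euclidean algorithm: 25 = 8·3 + 1, 3 = 3·1 + 0; back-substituting, 1 = 25 − 8·3. Hence 3·(-8) ≡ 1, so 3⁻¹ ≡ -8 ≡ 17 (mod 25).
Therefore t ≡ 17·1 = 17 (mod 25).
Then x = 5 + 6·17 = 107.
Verify: 107 = 17·6 + 5 and 107 = 2·50 + 7. ✓

x = 107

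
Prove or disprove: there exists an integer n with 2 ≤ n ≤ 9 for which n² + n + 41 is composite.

The values for n = 2, 3, …, 9 are 47, 53, 61, 71, 83, 97, 113, 131, and each of these is prime.
So no value in the range makes the expression composite.

No such integer n in that range exists.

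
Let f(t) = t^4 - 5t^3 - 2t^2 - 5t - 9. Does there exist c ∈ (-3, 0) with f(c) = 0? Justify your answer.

Yes, such a c exists.

f(-3) = 204 and f(0) = -9, which have opposite signs.
As a polynomial, f is continuous on every closed interval.
The Intermediate Value Theorem then guarantees some c ∈ (-3, 0) with f(c) = 0.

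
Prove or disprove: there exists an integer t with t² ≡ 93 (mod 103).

t = 14

t = 14 works: 14² = 196, and 196 − 93 = 103 = 1·103.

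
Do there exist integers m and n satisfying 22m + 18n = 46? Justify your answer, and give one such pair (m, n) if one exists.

gcd(22, 18) = 2, and 2 divides 46, so integer solutions exist.
Dividing through by 2 reduces the equation to 11m + 9n = 23.
Euclidean algorithm: 11 = 1·9 + 2, 9 = 4·2 + 1, 2 = 2·1 + 0.
Working back up the chain: 1 = 9 − 4·2 = 9 − 4·(11 − 1·9) = −4·11 + 5·9. So 11·(-4) + 9·5 = 1.
Times 23: 11·(-92) + 9·115 = 23, so (-92, 115) solves it.
The general solution is m = -92 + 9k, n = 115 − 11k; taking k = 11 gives the smaller pair m = 7, n = -6.
Check: 22·7 + 18·(-6) = 154 − 108 = 46. ✓

m = 7, n = -6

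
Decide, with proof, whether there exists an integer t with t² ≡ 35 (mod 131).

t = 64

Take t = 64. Then 64² = 4096 = 31·131 + 35, so 64² ≡ 35 (mod 131).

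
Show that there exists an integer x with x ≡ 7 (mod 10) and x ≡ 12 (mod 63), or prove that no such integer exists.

x = 327

gcd(10, 63) = 1, so the Chinese Remainder Theorem guarantees exactly one residue class mod 630 satisfying both.
Any solution of the first congruence is x = 7 + 10t; substituting into the second, 10t ≡ 12 − 7 ≡ 5 (mod 63).
Invert 10 mod 63 by the Euclidean algorithm: 63 = 6·10 + 3, 10 = 3·3 + 1, 3 = 3·1 + 0; back-substituting, 1 = 10 − 3·3 = 10 − 3·(63 − 6·10) = −3·63 + 19·10. Hence 10·19 ≡ 1, so 10⁻¹ ≡ 19 (mod 63).
Multiplying by 19: t ≡ 19·5 = 95 ≡ 32 (mod 63).
Taking t = 32 gives x = 7 + 10·32 = 327.
Indeed 327 ≡ 7 (mod 10) and 327 ≡ 12 (mod 63).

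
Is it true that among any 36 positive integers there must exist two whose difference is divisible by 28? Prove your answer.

There are exactly 28 possible remainders on division by 28.
With 36 integers and only 28 classes, the pigeonhole principle forces two of them, say a and b, into the same class.
Equal remainders mean a − b ≡ 0 (mod 28), so 28 divides their difference.

True.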